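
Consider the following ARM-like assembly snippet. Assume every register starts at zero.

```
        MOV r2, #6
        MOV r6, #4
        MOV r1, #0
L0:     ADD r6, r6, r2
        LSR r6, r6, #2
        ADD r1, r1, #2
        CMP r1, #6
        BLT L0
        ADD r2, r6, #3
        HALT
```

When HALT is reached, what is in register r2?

5

MOV r2, #6 → r2=6
MOV r6, #4 → r6=4
MOV r1, #0 → r1=0
ADD r6, r6, r2 → r6=4+6=10
LSR r6, r6, #2 → r6=10>>2=2
ADD r1, r1, #2 → r1=0+2=2
CMP r1, #6  (cmp 2,6)
BLT L0: taken
ADD r6, r6, r2 → r6=2+6=8
LSR r6, r6, #2 → r6=8>>2=2
ADD r1, r1, #2 → r1=2+2=4
CMP r1, #6  (cmp 4,6)
BLT L0: taken
ADD r6, r6, r2 → r6=2+6=8
LSR r6, r6, #2 → r6=8>>2=2
ADD r1, r1, #2 → r1=4+2=6
CMP r1, #6  (cmp 6,6)
BLT L0: not taken
ADD r2, r6, #3 → r2=2+3=5
halt.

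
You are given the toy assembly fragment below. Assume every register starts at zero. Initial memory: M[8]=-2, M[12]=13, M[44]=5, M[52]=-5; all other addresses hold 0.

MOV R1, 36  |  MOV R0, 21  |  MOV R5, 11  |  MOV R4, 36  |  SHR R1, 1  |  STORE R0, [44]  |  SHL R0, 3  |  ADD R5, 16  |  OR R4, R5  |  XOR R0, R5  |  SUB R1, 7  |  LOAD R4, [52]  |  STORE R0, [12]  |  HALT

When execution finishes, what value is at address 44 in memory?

21

R1=36
R0=21
R5=11
R4=36
R1=36>>1=18
STORE R0, [44] → M[44]=21
R0=21<<3=168
R5=11+16=27
R4=36|27=63
R0=168^27=179
R1=18-7=11
R4=M[52]=-5
STORE R0, [12] → M[12]=179
halt.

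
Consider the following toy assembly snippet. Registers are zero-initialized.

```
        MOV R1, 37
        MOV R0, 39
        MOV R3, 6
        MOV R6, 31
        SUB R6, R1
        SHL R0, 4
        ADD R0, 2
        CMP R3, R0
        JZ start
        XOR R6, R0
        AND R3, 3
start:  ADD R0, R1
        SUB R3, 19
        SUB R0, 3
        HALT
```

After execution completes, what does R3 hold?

after MOV R1, 37: R1=37
after MOV R0, 39: R0=39
after MOV R3, 6: R3=6
after MOV R6, 31: R6=31
after SUB R6, R1: R6=31-37=-6
after SHL R0, 4: R0=39<<4=624
after ADD R0, 2: R0=624+2=626
CMP R3, R0  (cmp 6,626)
JZ start: not taken
after XOR R6, R0: R6=(-6)^626=-632
after AND R3, 3: R3=6&3=2
after ADD R0, R1: R0=626+37=663
after SUB R3, 19: R3=2-19=-17
after SUB R0, 3: R0=663-3=660
halt.

-17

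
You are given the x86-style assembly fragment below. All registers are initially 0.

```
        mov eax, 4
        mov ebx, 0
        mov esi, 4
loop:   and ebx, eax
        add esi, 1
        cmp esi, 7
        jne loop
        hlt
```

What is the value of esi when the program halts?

eax=4
ebx=0
esi=4
ebx=0&4=0
esi=4+1=5
cmp esi, 7  (cmp 5,7)
jne loop: taken
ebx=0&4=0
esi=5+1=6
cmp esi, 7  (cmp 6,7)
jne loop: taken
ebx=0&4=0
esi=6+1=7
cmp esi, 7  (cmp 7,7)
jne loop: not taken
halt.

7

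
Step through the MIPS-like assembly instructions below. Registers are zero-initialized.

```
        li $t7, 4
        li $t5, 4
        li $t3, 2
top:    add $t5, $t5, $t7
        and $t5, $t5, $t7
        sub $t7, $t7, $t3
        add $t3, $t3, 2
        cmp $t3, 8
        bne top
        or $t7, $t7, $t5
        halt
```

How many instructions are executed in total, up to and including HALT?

23

$t7=4
$t5=4
$t3=2
$t5=4+4=8
$t5=8&4=0
$t7=4-2=2
$t3=2+2=4
cmp $t3, 8  (cmp 4,8)
bne top: taken
$t5=0+2=2
$t5=2&2=2
$t7=2-4=-2
$t3=4+2=6
cmp $t3, 8  (cmp 6,8)
bne top: taken
$t5=2+(-2)=0
$t5=0&(-2)=0
$t7=(-2)-6=-8
$t3=6+2=8
cmp $t3, 8  (cmp 8,8)
bne top: not taken
$t7=(-8)|0=-8
halt.
Total executed instructions: 23.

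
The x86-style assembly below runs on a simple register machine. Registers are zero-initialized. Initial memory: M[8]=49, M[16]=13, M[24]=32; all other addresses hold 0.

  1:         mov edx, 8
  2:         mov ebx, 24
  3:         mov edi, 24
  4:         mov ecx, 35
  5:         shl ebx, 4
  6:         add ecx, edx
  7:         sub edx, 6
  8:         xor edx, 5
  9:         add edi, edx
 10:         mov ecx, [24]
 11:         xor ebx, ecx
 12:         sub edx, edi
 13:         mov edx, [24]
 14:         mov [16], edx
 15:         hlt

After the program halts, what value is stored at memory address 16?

32

edx=8
ebx=24
edi=24
ecx=35
ebx=24<<4=384
ecx=35+8=43
edx=8-6=2
edx=2^5=7
edi=24+7=31
ecx=M[24]=32
ebx=384^32=416
edx=7-31=-24
edx=M[24]=32
mov [16], edx → M[16]=32
halt.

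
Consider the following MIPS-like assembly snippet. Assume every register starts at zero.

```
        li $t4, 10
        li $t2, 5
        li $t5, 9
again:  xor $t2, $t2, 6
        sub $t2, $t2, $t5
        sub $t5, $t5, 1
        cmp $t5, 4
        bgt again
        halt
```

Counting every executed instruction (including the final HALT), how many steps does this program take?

29

$t4=10
$t2=5
$t5=9
$t2=5^6=3
$t2=3-9=-6
$t5=9-1=8
cmp $t5, 4  (cmp 8,4)
bgt again: taken
$t2=(-6)^6=-4
$t2=(-4)-8=-12
$t5=8-1=7
cmp $t5, 4  (cmp 7,4)
bgt again: taken
$t2=(-12)^6=-14
$t2=(-14)-7=-21
$t5=7-1=6
cmp $t5, 4  (cmp 6,4)
bgt again: taken
$t2=(-21)^6=-19
$t2=(-19)-6=-25
$t5=6-1=5
cmp $t5, 4  (cmp 5,4)
bgt again: taken
$t2=(-25)^6=-31
$t2=(-31)-5=-36
$t5=5-1=4
cmp $t5, 4  (cmp 4,4)
bgt again: not taken
halt.
Total executed instructions: 29.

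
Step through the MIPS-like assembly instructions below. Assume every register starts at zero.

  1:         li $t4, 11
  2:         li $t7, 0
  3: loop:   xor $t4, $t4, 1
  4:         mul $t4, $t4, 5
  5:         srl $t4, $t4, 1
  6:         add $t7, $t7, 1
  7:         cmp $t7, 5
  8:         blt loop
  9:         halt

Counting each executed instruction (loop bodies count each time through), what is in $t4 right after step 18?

after li $t4, 11: $t4=11
after li $t7, 0: $t7=0
after xor $t4, $t4, 1: $t4=11^1=10
after mul $t4, $t4, 5: $t4=10*5=50
after srl $t4, $t4, 1: $t4=50>>1=25
after add $t7, $t7, 1: $t7=0+1=1
cmp $t7, 5  (cmp 1,5)
blt loop: taken
after xor $t4, $t4, 1: $t4=25^1=24
after mul $t4, $t4, 5: $t4=24*5=120
after srl $t4, $t4, 1: $t4=120>>1=60
after add $t7, $t7, 1: $t7=1+1=2
cmp $t7, 5  (cmp 2,5)
blt loop: taken
after xor $t4, $t4, 1: $t4=60^1=61
after mul $t4, $t4, 5: $t4=61*5=305
after srl $t4, $t4, 1: $t4=305>>1=152
after add $t7, $t7, 1: $t7=2+1=3
After step 18: $t4 = 152.

152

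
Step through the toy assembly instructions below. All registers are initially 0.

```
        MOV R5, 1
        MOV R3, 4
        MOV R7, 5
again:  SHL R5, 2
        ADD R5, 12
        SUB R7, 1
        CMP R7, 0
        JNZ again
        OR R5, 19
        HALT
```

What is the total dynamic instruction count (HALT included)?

30

R5=1
R3=4
R7=5
R5=1<<2=4
R5=4+12=16
R7=5-1=4
CMP R7, 0  (cmp 4,0)
JNZ again: taken
R5=16<<2=64
R5=64+12=76
R7=4-1=3
CMP R7, 0  (cmp 3,0)
JNZ again: taken
R5=76<<2=304
R5=304+12=316
R7=3-1=2
CMP R7, 0  (cmp 2,0)
JNZ again: taken
R5=316<<2=1264
R5=1264+12=1276
R7=2-1=1
CMP R7, 0  (cmp 1,0)
JNZ again: taken
R5=1276<<2=5104
R5=5104+12=5116
R7=1-1=0
CMP R7, 0  (cmp 0,0)
JNZ again: not taken
R5=5116|19=5119
halt.
Total executed instructions: 30.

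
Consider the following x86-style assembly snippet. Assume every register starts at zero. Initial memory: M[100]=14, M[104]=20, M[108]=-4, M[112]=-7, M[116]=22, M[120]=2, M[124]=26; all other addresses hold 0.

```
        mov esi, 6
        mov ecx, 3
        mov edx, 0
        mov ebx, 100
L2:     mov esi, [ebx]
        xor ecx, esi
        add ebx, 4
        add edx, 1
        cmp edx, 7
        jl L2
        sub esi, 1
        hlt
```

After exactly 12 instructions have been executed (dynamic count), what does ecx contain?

25

after mov esi, 6: esi=6
after mov ecx, 3: ecx=3
after mov edx, 0: edx=0
after mov ebx, 100: ebx=100
after mov esi, [ebx]: esi=M[100]=14
after xor ecx, esi: ecx=3^14=13
after add ebx, 4: ebx=100+4=104
after add edx, 1: edx=0+1=1
cmp edx, 7  (cmp 1,7)
jl L2: taken
after mov esi, [ebx]: esi=M[104]=20
after xor ecx, esi: ecx=13^20=25
After step 12: ecx = 25.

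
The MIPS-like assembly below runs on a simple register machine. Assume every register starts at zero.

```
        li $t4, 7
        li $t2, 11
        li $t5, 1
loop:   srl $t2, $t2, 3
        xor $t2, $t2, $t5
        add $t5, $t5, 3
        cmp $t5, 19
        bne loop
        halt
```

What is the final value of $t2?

li $t4, 7 → $t4=7
li $t2, 11 → $t2=11
li $t5, 1 → $t5=1
srl $t2, $t2, 3 → $t2=11>>3=1
xor $t2, $t2, $t5 → $t2=1^1=0
add $t5, $t5, 3 → $t5=1+3=4
cmp $t5, 19  (cmp 4,19)
bne loop: taken
srl $t2, $t2, 3 → $t2=0>>3=0
xor $t2, $t2, $t5 → $t2=0^4=4
add $t5, $t5, 3 → $t5=4+3=7
cmp $t5, 19  (cmp 7,19)
bne loop: taken
srl $t2, $t2, 3 → $t2=4>>3=0
xor $t2, $t2, $t5 → $t2=0^7=7
add $t5, $t5, 3 → $t5=7+3=10
cmp $t5, 19  (cmp 10,19)
bne loop: taken
srl $t2, $t2, 3 → $t2=7>>3=0
xor $t2, $t2, $t5 → $t2=0^10=10
add $t5, $t5, 3 → $t5=10+3=13
cmp $t5, 19  (cmp 13,19)
bne loop: taken
srl $t2, $t2, 3 → $t2=10>>3=1
xor $t2, $t2, $t5 → $t2=1^13=12
add $t5, $t5, 3 → $t5=13+3=16
cmp $t5, 19  (cmp 16,19)
bne loop: taken
srl $t2, $t2, 3 → $t2=12>>3=1
xor $t2, $t2, $t5 → $t2=1^16=17
add $t5, $t5, 3 → $t5=16+3=19
cmp $t5, 19  (cmp 19,19)
bne loop: not taken
halt.

17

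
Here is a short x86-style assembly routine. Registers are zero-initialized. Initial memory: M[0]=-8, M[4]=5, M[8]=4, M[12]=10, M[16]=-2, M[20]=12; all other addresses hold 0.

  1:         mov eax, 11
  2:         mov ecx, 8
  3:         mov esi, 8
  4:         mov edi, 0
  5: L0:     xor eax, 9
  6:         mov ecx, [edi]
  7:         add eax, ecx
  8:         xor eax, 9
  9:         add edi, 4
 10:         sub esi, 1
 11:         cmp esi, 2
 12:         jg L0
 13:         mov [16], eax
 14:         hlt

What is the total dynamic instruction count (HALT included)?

54

eax=11
ecx=8
esi=8
edi=0
eax=11^9=2
ecx=M[0]=-8
eax=2+(-8)=-6
eax=(-6)^9=-13
edi=0+4=4
esi=8-1=7
cmp esi, 2  (cmp 7,2)
jg L0: taken
eax=(-13)^9=-6
ecx=M[4]=5
eax=(-6)+5=-1
eax=(-1)^9=-10
edi=4+4=8
esi=7-1=6
cmp esi, 2  (cmp 6,2)
jg L0: taken
eax=(-10)^9=-1
ecx=M[8]=4
eax=(-1)+4=3
eax=3^9=10
edi=8+4=12
esi=6-1=5
cmp esi, 2  (cmp 5,2)
jg L0: taken
eax=10^9=3
ecx=M[12]=10
eax=3+10=13
eax=13^9=4
edi=12+4=16
esi=5-1=4
cmp esi, 2  (cmp 4,2)
jg L0: taken
eax=4^9=13
ecx=M[16]=-2
eax=13+(-2)=11
eax=11^9=2
edi=16+4=20
esi=4-1=3
cmp esi, 2  (cmp 3,2)
jg L0: taken
eax=2^9=11
ecx=M[20]=12
eax=11+12=23
eax=23^9=30
edi=20+4=24
esi=3-1=2
cmp esi, 2  (cmp 2,2)
jg L0: not taken
mov [16], eax → M[16]=30
halt.
Total executed instructions: 54.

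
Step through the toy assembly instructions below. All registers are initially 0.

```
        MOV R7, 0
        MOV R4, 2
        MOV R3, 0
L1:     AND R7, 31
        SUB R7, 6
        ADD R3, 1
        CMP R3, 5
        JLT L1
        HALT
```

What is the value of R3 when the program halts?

5

R7=0
R4=2
R3=0
R7=0&31=0
R7=0-6=-6
R3=0+1=1
CMP R3, 5  (cmp 1,5)
JLT L1: taken
R7=(-6)&31=26
R7=26-6=20
R3=1+1=2
CMP R3, 5  (cmp 2,5)
JLT L1: taken
R7=20&31=20
R7=20-6=14
R3=2+1=3
CMP R3, 5  (cmp 3,5)
JLT L1: taken
R7=14&31=14
R7=14-6=8
R3=3+1=4
CMP R3, 5  (cmp 4,5)
JLT L1: taken
R7=8&31=8
R7=8-6=2
R3=4+1=5
CMP R3, 5  (cmp 5,5)
JLT L1: not taken
halt.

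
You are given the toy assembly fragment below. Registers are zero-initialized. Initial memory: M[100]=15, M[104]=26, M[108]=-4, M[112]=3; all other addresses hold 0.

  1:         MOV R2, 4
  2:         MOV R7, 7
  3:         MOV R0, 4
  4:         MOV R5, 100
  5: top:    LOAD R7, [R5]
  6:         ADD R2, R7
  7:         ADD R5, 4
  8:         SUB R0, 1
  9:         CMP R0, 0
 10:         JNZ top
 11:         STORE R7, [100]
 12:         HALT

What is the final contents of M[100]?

MOV R2, 4 → R2=4
MOV R7, 7 → R7=7
MOV R0, 4 → R0=4
MOV R5, 100 → R5=100
LOAD R7, [R5] → R7=M[100]=15
ADD R2, R7 → R2=4+15=19
ADD R5, 4 → R5=100+4=104
SUB R0, 1 → R0=4-1=3
CMP R0, 0  (cmp 3,0)
JNZ top: taken
LOAD R7, [R5] → R7=M[104]=26
ADD R2, R7 → R2=19+26=45
ADD R5, 4 → R5=104+4=108
SUB R0, 1 → R0=3-1=2
CMP R0, 0  (cmp 2,0)
JNZ top: taken
LOAD R7, [R5] → R7=M[108]=-4
ADD R2, R7 → R2=45+(-4)=41
ADD R5, 4 → R5=108+4=112
SUB R0, 1 → R0=2-1=1
CMP R0, 0  (cmp 1,0)
JNZ top: taken
LOAD R7, [R5] → R7=M[112]=3
ADD R2, R7 → R2=41+3=44
ADD R5, 4 → R5=112+4=116
SUB R0, 1 → R0=1-1=0
CMP R0, 0  (cmp 0,0)
JNZ top: not taken
STORE R7, [100] → M[100]=3
halt.

3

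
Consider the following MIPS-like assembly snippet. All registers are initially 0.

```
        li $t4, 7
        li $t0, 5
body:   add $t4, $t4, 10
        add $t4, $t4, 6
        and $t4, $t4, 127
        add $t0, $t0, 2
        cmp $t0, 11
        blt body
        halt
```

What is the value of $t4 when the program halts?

55

after li $t4, 7: $t4=7
after li $t0, 5: $t0=5
after add $t4, $t4, 10: $t4=7+10=17
after add $t4, $t4, 6: $t4=17+6=23
after and $t4, $t4, 127: $t4=23&127=23
after add $t0, $t0, 2: $t0=5+2=7
cmp $t0, 11  (cmp 7,11)
blt body: taken
after add $t4, $t4, 10: $t4=23+10=33
after add $t4, $t4, 6: $t4=33+6=39
after and $t4, $t4, 127: $t4=39&127=39
after add $t0, $t0, 2: $t0=7+2=9
cmp $t0, 11  (cmp 9,11)
blt body: taken
after add $t4, $t4, 10: $t4=39+10=49
after add $t4, $t4, 6: $t4=49+6=55
after and $t4, $t4, 127: $t4=55&127=55
after add $t0, $t0, 2: $t0=9+2=11
cmp $t0, 11  (cmp 11,11)
blt body: not taken
halt.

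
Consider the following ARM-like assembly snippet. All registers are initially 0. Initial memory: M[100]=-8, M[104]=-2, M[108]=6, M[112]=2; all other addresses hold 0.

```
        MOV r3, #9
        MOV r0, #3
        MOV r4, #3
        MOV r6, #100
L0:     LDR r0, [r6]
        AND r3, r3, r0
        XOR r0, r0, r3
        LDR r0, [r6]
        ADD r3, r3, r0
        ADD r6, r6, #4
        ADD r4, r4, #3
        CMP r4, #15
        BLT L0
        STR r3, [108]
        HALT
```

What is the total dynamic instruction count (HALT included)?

42

r3=9
r0=3
r4=3
r6=100
r0=M[100]=-8
r3=9&(-8)=8
r0=(-8)^8=-16
r0=M[100]=-8
r3=8+(-8)=0
r6=100+4=104
r4=3+3=6
CMP r4, #15  (cmp 6,15)
BLT L0: taken
r0=M[104]=-2
r3=0&(-2)=0
r0=(-2)^0=-2
r0=M[104]=-2
r3=0+(-2)=-2
r6=104+4=108
r4=6+3=9
CMP r4, #15  (cmp 9,15)
BLT L0: taken
r0=M[108]=6
r3=(-2)&6=6
r0=6^6=0
r0=M[108]=6
r3=6+6=12
r6=108+4=112
r4=9+3=12
CMP r4, #15  (cmp 12,15)
BLT L0: taken
r0=M[112]=2
r3=12&2=0
r0=2^0=2
r0=M[112]=2
r3=0+2=2
r6=112+4=116
r4=12+3=15
CMP r4, #15  (cmp 15,15)
BLT L0: not taken
STR r3, [108] → M[108]=2
halt.
Total executed instructions: 42.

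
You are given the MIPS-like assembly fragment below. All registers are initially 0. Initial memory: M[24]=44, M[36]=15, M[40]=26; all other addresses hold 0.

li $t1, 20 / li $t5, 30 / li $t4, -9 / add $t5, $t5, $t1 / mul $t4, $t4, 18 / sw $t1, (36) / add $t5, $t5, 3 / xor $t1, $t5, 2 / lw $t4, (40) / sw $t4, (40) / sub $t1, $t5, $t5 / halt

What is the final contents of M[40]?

26

li $t1, 20 → $t1=20
li $t5, 30 → $t5=30
li $t4, -9 → $t4=-9
add $t5, $t5, $t1 → $t5=30+20=50
mul $t4, $t4, 18 → $t4=(-9)*18=-162
sw $t1, (36) → M[36]=20
add $t5, $t5, 3 → $t5=50+3=53
xor $t1, $t5, 2 → $t1=53^2=55
lw $t4, (40) → $t4=M[40]=26
sw $t4, (40) → M[40]=26
sub $t1, $t5, $t5 → $t1=53-53=0
halt.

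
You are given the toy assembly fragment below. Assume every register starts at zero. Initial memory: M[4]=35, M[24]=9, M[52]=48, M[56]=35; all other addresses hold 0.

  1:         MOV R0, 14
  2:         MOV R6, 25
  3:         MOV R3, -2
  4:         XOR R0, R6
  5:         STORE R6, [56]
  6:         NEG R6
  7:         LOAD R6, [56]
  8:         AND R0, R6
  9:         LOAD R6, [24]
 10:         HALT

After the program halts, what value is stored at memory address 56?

MOV R0, 14 → R0=14
MOV R6, 25 → R6=25
MOV R3, -2 → R3=-2
XOR R0, R6 → R0=14^25=23
STORE R6, [56] → M[56]=25
NEG R6 → R6=-(25)=-25
LOAD R6, [56] → R6=M[56]=25
AND R0, R6 → R0=23&25=17
LOAD R6, [24] → R6=M[24]=9
halt.

25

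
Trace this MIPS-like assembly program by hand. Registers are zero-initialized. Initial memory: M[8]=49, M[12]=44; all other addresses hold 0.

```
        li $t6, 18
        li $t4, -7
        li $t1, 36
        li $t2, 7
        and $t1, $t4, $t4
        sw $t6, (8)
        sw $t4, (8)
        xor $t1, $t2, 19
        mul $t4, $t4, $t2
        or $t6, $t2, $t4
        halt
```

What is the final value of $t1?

20

$t6=18
$t4=-7
$t1=36
$t2=7
$t1=(-7)&(-7)=-7
sw $t6, (8) → M[8]=18
sw $t4, (8) → M[8]=-7
$t1=7^19=20
$t4=(-7)*7=-49
$t6=7|(-49)=-49
halt.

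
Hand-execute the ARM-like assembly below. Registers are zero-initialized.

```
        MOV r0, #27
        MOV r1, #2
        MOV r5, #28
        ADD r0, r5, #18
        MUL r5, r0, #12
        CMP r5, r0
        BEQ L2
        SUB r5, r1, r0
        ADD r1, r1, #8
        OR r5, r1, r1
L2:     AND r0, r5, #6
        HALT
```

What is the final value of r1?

10

after MOV r0, #27: r0=27
after MOV r1, #2: r1=2
after MOV r5, #28: r5=28
after ADD r0, r5, #18: r0=28+18=46
after MUL r5, r0, #12: r5=46*12=552
CMP r5, r0  (cmp 552,46)
BEQ L2: not taken
after SUB r5, r1, r0: r5=2-46=-44
after ADD r1, r1, #8: r1=2+8=10
after OR r5, r1, r1: r5=10|10=10
after AND r0, r5, #6: r0=10&6=2
halt.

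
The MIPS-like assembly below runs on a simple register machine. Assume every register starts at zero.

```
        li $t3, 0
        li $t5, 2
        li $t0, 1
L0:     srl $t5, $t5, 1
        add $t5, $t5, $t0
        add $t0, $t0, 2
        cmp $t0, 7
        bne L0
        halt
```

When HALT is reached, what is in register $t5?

7

after li $t3, 0: $t3=0
after li $t5, 2: $t5=2
after li $t0, 1: $t0=1
after srl $t5, $t5, 1: $t5=2>>1=1
after add $t5, $t5, $t0: $t5=1+1=2
after add $t0, $t0, 2: $t0=1+2=3
cmp $t0, 7  (cmp 3,7)
bne L0: taken
after srl $t5, $t5, 1: $t5=2>>1=1
after add $t5, $t5, $t0: $t5=1+3=4
after add $t0, $t0, 2: $t0=3+2=5
cmp $t0, 7  (cmp 5,7)
bne L0: taken
after srl $t5, $t5, 1: $t5=4>>1=2
after add $t5, $t5, $t0: $t5=2+5=7
after add $t0, $t0, 2: $t0=5+2=7
cmp $t0, 7  (cmp 7,7)
bne L0: not taken
halt.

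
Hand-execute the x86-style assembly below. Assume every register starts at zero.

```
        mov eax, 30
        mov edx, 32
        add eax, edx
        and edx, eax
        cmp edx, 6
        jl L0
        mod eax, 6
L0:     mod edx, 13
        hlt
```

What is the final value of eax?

after mov eax, 30: eax=30
after mov edx, 32: edx=32
after add eax, edx: eax=30+32=62
after and edx, eax: edx=32&62=32
cmp edx, 6  (cmp 32,6)
jl L0: not taken
after mod eax, 6: eax=62%6=2
after mod edx, 13: edx=32%13=6
halt.

2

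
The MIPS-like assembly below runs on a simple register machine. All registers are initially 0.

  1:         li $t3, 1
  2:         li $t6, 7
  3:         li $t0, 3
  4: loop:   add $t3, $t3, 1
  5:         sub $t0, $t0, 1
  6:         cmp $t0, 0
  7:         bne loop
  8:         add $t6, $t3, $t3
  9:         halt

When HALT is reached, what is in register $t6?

$t3=1
$t6=7
$t0=3
$t3=1+1=2
$t0=3-1=2
cmp $t0, 0  (cmp 2,0)
bne loop: taken
$t3=2+1=3
$t0=2-1=1
cmp $t0, 0  (cmp 1,0)
bne loop: taken
$t3=3+1=4
$t0=1-1=0
cmp $t0, 0  (cmp 0,0)
bne loop: not taken
$t6=4+4=8
halt.

8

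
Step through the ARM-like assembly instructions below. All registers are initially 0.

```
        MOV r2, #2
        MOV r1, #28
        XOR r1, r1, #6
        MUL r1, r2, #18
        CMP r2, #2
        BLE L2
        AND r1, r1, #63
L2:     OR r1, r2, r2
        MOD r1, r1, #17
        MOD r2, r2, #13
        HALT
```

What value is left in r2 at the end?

after MOV r2, #2: r2=2
after MOV r1, #28: r1=28
after XOR r1, r1, #6: r1=28^6=26
after MUL r1, r2, #18: r1=2*18=36
CMP r2, #2  (cmp 2,2)
BLE L2: taken
after OR r1, r2, r2: r1=2|2=2
after MOD r1, r1, #17: r1=2%17=2
after MOD r2, r2, #13: r2=2%13=2
halt.

2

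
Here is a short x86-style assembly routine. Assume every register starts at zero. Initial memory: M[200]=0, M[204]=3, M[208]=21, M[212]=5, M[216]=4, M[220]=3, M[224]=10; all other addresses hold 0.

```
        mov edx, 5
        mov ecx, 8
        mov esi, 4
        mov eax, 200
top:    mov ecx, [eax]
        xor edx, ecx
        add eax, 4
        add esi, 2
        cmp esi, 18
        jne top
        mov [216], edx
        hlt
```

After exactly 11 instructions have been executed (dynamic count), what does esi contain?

6

mov edx, 5 → edx=5
mov ecx, 8 → ecx=8
mov esi, 4 → esi=4
mov eax, 200 → eax=200
mov ecx, [eax] → ecx=M[200]=0
xor edx, ecx → edx=5^0=5
add eax, 4 → eax=200+4=204
add esi, 2 → esi=4+2=6
cmp esi, 18  (cmp 6,18)
jne top: taken
mov ecx, [eax] → ecx=M[204]=3
After step 11: esi = 6.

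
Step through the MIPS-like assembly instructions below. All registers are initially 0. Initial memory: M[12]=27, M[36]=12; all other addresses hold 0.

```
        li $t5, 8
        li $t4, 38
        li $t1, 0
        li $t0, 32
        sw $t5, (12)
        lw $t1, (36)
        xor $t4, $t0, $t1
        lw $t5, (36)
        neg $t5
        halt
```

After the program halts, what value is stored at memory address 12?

8

$t5=8
$t4=38
$t1=0
$t0=32
sw $t5, (12) → M[12]=8
$t1=M[36]=12
$t4=32^12=44
$t5=M[36]=12
$t5=-(12)=-12
halt.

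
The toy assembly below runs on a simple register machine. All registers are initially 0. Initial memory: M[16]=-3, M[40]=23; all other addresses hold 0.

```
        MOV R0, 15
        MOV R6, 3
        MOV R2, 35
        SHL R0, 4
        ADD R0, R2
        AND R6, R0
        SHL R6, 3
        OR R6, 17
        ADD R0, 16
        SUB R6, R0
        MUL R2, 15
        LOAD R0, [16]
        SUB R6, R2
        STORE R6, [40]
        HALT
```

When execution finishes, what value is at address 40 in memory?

after MOV R0, 15: R0=15
after MOV R6, 3: R6=3
after MOV R2, 35: R2=35
after SHL R0, 4: R0=15<<4=240
after ADD R0, R2: R0=240+35=275
after AND R6, R0: R6=3&275=3
after SHL R6, 3: R6=3<<3=24
after OR R6, 17: R6=24|17=25
after ADD R0, 16: R0=275+16=291
after SUB R6, R0: R6=25-291=-266
after MUL R2, 15: R2=35*15=525
after LOAD R0, [16]: R0=M[16]=-3
after SUB R6, R2: R6=(-266)-525=-791
STORE R6, [40] → M[40]=-791
halt.

-791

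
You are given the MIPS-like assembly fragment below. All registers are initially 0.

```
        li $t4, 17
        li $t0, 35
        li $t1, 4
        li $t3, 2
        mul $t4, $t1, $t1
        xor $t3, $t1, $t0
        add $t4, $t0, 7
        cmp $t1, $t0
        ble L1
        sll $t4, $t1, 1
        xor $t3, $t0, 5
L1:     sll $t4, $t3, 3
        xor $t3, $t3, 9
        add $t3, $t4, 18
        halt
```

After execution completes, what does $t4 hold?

$t4=17
$t0=35
$t1=4
$t3=2
$t4=4*4=16
$t3=4^35=39
$t4=35+7=42
cmp $t1, $t0  (cmp 4,35)
ble L1: taken
$t4=39<<3=312
$t3=39^9=46
$t3=312+18=330
halt.

312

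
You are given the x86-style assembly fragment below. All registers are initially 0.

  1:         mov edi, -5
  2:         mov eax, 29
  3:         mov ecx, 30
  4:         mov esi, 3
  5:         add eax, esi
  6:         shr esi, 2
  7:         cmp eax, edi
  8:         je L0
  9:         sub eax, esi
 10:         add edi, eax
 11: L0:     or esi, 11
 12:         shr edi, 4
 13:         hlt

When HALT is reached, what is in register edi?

after mov edi, -5: edi=-5
after mov eax, 29: eax=29
after mov ecx, 30: ecx=30
after mov esi, 3: esi=3
after add eax, esi: eax=29+3=32
after shr esi, 2: esi=3>>2=0
cmp eax, edi  (cmp 32,-5)
je L0: not taken
after sub eax, esi: eax=32-0=32
after add edi, eax: edi=(-5)+32=27
after or esi, 11: esi=0|11=11
after shr edi, 4: edi=27>>4=1
halt.

1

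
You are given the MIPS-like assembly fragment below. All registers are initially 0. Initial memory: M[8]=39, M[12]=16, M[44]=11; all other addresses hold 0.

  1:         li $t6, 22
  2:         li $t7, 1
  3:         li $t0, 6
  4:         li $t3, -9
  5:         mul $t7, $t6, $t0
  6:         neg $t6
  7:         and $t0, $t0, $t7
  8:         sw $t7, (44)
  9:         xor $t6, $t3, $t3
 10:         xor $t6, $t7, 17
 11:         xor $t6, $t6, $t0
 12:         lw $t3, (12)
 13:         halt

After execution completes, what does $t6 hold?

li $t6, 22 → $t6=22
li $t7, 1 → $t7=1
li $t0, 6 → $t0=6
li $t3, -9 → $t3=-9
mul $t7, $t6, $t0 → $t7=22*6=132
neg $t6 → $t6=-(22)=-22
and $t0, $t0, $t7 → $t0=6&132=4
sw $t7, (44) → M[44]=132
xor $t6, $t3, $t3 → $t6=(-9)^(-9)=0
xor $t6, $t7, 17 → $t6=132^17=149
xor $t6, $t6, $t0 → $t6=149^4=145
lw $t3, (12) → $t3=M[12]=16
halt.

145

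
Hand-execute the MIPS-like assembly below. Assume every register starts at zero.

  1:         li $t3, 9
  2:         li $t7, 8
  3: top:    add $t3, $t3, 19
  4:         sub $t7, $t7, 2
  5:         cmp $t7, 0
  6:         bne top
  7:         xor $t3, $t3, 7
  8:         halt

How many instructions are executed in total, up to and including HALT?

20

$t3=9
$t7=8
$t3=9+19=28
$t7=8-2=6
cmp $t7, 0  (cmp 6,0)
bne top: taken
$t3=28+19=47
$t7=6-2=4
cmp $t7, 0  (cmp 4,0)
bne top: taken
$t3=47+19=66
$t7=4-2=2
cmp $t7, 0  (cmp 2,0)
bne top: taken
$t3=66+19=85
$t7=2-2=0
cmp $t7, 0  (cmp 0,0)
bne top: not taken
$t3=85^7=82
halt.
Total executed instructions: 20.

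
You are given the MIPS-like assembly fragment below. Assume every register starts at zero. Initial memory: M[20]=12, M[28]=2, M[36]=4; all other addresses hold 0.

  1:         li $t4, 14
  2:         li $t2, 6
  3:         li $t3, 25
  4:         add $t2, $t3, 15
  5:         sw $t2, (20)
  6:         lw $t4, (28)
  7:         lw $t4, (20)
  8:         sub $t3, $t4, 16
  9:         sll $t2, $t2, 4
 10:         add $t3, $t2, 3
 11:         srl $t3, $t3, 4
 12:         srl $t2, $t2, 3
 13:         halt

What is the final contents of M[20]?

40

after li $t4, 14: $t4=14
after li $t2, 6: $t2=6
after li $t3, 25: $t3=25
after add $t2, $t3, 15: $t2=25+15=40
sw $t2, (20) → M[20]=40
after lw $t4, (28): $t4=M[28]=2
after lw $t4, (20): $t4=M[20]=40
after sub $t3, $t4, 16: $t3=40-16=24
after sll $t2, $t2, 4: $t2=40<<4=640
after add $t3, $t2, 3: $t3=640+3=643
after srl $t3, $t3, 4: $t3=643>>4=40
after srl $t2, $t2, 3: $t2=640>>3=80
halt.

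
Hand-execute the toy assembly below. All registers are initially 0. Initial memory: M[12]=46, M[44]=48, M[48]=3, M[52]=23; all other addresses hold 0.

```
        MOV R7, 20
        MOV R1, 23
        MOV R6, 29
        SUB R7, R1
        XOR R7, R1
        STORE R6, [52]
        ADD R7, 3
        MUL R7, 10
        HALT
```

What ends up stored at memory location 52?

29

after MOV R7, 20: R7=20
after MOV R1, 23: R1=23
after MOV R6, 29: R6=29
after SUB R7, R1: R7=20-23=-3
after XOR R7, R1: R7=(-3)^23=-22
STORE R6, [52] → M[52]=29
after ADD R7, 3: R7=(-22)+3=-19
after MUL R7, 10: R7=(-19)*10=-190
halt.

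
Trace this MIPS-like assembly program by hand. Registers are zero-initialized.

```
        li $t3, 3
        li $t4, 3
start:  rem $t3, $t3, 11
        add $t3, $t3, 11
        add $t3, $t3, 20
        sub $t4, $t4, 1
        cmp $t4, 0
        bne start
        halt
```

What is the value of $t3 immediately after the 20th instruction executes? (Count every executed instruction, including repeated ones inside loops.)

41

$t3=3
$t4=3
$t3=3%11=3
$t3=3+11=14
$t3=14+20=34
$t4=3-1=2
cmp $t4, 0  (cmp 2,0)
bne start: taken
$t3=34%11=1
$t3=1+11=12
$t3=12+20=32
$t4=2-1=1
cmp $t4, 0  (cmp 1,0)
bne start: taken
$t3=32%11=10
$t3=10+11=21
$t3=21+20=41
$t4=1-1=0
cmp $t4, 0  (cmp 0,0)
bne start: not taken
After step 20: $t3 = 41.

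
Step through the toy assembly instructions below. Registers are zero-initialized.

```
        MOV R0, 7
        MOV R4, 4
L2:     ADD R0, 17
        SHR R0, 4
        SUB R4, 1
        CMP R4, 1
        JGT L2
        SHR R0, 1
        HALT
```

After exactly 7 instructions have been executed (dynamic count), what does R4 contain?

3

MOV R0, 7 → R0=7
MOV R4, 4 → R4=4
ADD R0, 17 → R0=7+17=24
SHR R0, 4 → R0=24>>4=1
SUB R4, 1 → R4=4-1=3
CMP R4, 1  (cmp 3,1)
JGT L2: taken
After step 7: R4 = 3.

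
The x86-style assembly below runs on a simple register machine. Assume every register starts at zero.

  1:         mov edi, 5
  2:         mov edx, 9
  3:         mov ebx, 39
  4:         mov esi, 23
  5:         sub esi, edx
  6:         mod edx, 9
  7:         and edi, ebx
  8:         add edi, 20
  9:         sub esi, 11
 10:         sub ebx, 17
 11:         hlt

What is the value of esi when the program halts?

3

after mov edi, 5: edi=5
after mov edx, 9: edx=9
after mov ebx, 39: ebx=39
after mov esi, 23: esi=23
after sub esi, edx: esi=23-9=14
after mod edx, 9: edx=9%9=0
after and edi, ebx: edi=5&39=5
after add edi, 20: edi=5+20=25
after sub esi, 11: esi=14-11=3
after sub ebx, 17: ebx=39-17=22
halt.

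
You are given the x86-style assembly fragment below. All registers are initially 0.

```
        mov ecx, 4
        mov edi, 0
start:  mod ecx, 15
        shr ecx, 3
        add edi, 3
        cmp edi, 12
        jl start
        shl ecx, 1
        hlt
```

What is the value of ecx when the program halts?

0

after mov ecx, 4: ecx=4
after mov edi, 0: edi=0
after mod ecx, 15: ecx=4%15=4
after shr ecx, 3: ecx=4>>3=0
after add edi, 3: edi=0+3=3
cmp edi, 12  (cmp 3,12)
jl start: taken
after mod ecx, 15: ecx=0%15=0
after shr ecx, 3: ecx=0>>3=0
after add edi, 3: edi=3+3=6
cmp edi, 12  (cmp 6,12)
jl start: taken
after mod ecx, 15: ecx=0%15=0
after shr ecx, 3: ecx=0>>3=0
after add edi, 3: edi=6+3=9
cmp edi, 12  (cmp 9,12)
jl start: taken
after mod ecx, 15: ecx=0%15=0
after shr ecx, 3: ecx=0>>3=0
after add edi, 3: edi=9+3=12
cmp edi, 12  (cmp 12,12)
jl start: not taken
after shl ecx, 1: ecx=0<<1=0
halt.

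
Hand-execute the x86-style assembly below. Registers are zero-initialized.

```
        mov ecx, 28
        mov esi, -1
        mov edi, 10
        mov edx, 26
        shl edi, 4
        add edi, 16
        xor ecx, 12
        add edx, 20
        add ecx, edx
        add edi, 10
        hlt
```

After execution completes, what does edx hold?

mov ecx, 28 → ecx=28
mov esi, -1 → esi=-1
mov edi, 10 → edi=10
mov edx, 26 → edx=26
shl edi, 4 → edi=10<<4=160
add edi, 16 → edi=160+16=176
xor ecx, 12 → ecx=28^12=16
add edx, 20 → edx=26+20=46
add ecx, edx → ecx=16+46=62
add edi, 10 → edi=176+10=186
halt.

46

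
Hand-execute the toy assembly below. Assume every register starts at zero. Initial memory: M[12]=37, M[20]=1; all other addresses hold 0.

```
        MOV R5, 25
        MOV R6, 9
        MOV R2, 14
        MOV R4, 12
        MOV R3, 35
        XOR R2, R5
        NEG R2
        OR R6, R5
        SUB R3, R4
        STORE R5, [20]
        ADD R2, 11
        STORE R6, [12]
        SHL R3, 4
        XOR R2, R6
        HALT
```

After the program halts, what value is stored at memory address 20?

25

R5=25
R6=9
R2=14
R4=12
R3=35
R2=14^25=23
R2=-(23)=-23
R6=9|25=25
R3=35-12=23
STORE R5, [20] → M[20]=25
R2=(-23)+11=-12
STORE R6, [12] → M[12]=25
R3=23<<4=368
R2=(-12)^25=-19
halt.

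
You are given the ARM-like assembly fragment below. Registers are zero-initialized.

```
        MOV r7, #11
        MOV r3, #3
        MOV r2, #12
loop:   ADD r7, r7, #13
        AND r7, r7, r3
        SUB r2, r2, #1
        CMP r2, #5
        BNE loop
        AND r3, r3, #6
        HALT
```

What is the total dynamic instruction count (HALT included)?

r7=11
r3=3
r2=12
r7=11+13=24
r7=24&3=0
r2=12-1=11
CMP r2, #5  (cmp 11,5)
BNE loop: taken
r7=0+13=13
r7=13&3=1
r2=11-1=10
CMP r2, #5  (cmp 10,5)
BNE loop: taken
r7=1+13=14
r7=14&3=2
r2=10-1=9
CMP r2, #5  (cmp 9,5)
BNE loop: taken
r7=2+13=15
r7=15&3=3
r2=9-1=8
CMP r2, #5  (cmp 8,5)
BNE loop: taken
r7=3+13=16
r7=16&3=0
r2=8-1=7
CMP r2, #5  (cmp 7,5)
BNE loop: taken
r7=0+13=13
r7=13&3=1
r2=7-1=6
CMP r2, #5  (cmp 6,5)
BNE loop: taken
r7=1+13=14
r7=14&3=2
r2=6-1=5
CMP r2, #5  (cmp 5,5)
BNE loop: not taken
r3=3&6=2
halt.
Total executed instructions: 40.

40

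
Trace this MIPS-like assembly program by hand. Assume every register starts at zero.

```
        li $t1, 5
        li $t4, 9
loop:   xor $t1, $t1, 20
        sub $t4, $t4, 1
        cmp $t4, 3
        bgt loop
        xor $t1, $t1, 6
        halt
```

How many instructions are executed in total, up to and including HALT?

li $t1, 5 → $t1=5
li $t4, 9 → $t4=9
xor $t1, $t1, 20 → $t1=5^20=17
sub $t4, $t4, 1 → $t4=9-1=8
cmp $t4, 3  (cmp 8,3)
bgt loop: taken
xor $t1, $t1, 20 → $t1=17^20=5
sub $t4, $t4, 1 → $t4=8-1=7
cmp $t4, 3  (cmp 7,3)
bgt loop: taken
xor $t1, $t1, 20 → $t1=5^20=17
sub $t4, $t4, 1 → $t4=7-1=6
cmp $t4, 3  (cmp 6,3)
bgt loop: taken
xor $t1, $t1, 20 → $t1=17^20=5
sub $t4, $t4, 1 → $t4=6-1=5
cmp $t4, 3  (cmp 5,3)
bgt loop: taken
xor $t1, $t1, 20 → $t1=5^20=17
sub $t4, $t4, 1 → $t4=5-1=4
cmp $t4, 3  (cmp 4,3)
bgt loop: taken
xor $t1, $t1, 20 → $t1=17^20=5
sub $t4, $t4, 1 → $t4=4-1=3
cmp $t4, 3  (cmp 3,3)
bgt loop: not taken
xor $t1, $t1, 6 → $t1=5^6=3
halt.
Total executed instructions: 28.

28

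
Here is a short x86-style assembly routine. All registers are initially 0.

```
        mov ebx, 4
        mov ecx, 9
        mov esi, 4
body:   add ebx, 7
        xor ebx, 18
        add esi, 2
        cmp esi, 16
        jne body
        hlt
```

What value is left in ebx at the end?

46

mov ebx, 4 → ebx=4
mov ecx, 9 → ecx=9
mov esi, 4 → esi=4
add ebx, 7 → ebx=4+7=11
xor ebx, 18 → ebx=11^18=25
add esi, 2 → esi=4+2=6
cmp esi, 16  (cmp 6,16)
jne body: taken
add ebx, 7 → ebx=25+7=32
xor ebx, 18 → ebx=32^18=50
add esi, 2 → esi=6+2=8
cmp esi, 16  (cmp 8,16)
jne body: taken
add ebx, 7 → ebx=50+7=57
xor ebx, 18 → ebx=57^18=43
add esi, 2 → esi=8+2=10
cmp esi, 16  (cmp 10,16)
jne body: taken
add ebx, 7 → ebx=43+7=50
xor ebx, 18 → ebx=50^18=32
add esi, 2 → esi=10+2=12
cmp esi, 16  (cmp 12,16)
jne body: taken
add ebx, 7 → ebx=32+7=39
xor ebx, 18 → ebx=39^18=53
add esi, 2 → esi=12+2=14
cmp esi, 16  (cmp 14,16)
jne body: taken
add ebx, 7 → ebx=53+7=60
xor ebx, 18 → ebx=60^18=46
add esi, 2 → esi=14+2=16
cmp esi, 16  (cmp 16,16)
jne body: not taken
halt.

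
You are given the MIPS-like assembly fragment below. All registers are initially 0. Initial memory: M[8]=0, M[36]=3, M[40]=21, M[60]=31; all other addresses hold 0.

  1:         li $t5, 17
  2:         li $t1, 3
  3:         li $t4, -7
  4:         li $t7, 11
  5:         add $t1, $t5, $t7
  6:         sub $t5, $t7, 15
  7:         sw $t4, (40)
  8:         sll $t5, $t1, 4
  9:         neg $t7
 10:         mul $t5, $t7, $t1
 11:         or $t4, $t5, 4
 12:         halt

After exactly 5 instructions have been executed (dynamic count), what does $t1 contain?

li $t5, 17 → $t5=17
li $t1, 3 → $t1=3
li $t4, -7 → $t4=-7
li $t7, 11 → $t7=11
add $t1, $t5, $t7 → $t1=17+11=28
After step 5: $t1 = 28.

28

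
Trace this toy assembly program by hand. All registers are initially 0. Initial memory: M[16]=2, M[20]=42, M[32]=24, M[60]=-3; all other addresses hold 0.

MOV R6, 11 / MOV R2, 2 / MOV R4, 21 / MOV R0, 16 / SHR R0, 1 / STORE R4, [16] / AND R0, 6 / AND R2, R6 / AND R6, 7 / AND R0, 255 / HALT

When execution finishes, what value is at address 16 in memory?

after MOV R6, 11: R6=11
after MOV R2, 2: R2=2
after MOV R4, 21: R4=21
after MOV R0, 16: R0=16
after SHR R0, 1: R0=16>>1=8
STORE R4, [16] → M[16]=21
after AND R0, 6: R0=8&6=0
after AND R2, R6: R2=2&11=2
after AND R6, 7: R6=11&7=3
after AND R0, 255: R0=0&255=0
halt.

21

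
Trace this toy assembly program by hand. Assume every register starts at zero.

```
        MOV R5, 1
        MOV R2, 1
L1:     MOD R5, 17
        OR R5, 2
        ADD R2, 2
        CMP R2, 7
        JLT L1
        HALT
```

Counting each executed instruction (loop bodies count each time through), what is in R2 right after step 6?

3

after MOV R5, 1: R5=1
after MOV R2, 1: R2=1
after MOD R5, 17: R5=1%17=1
after OR R5, 2: R5=1|2=3
after ADD R2, 2: R2=1+2=3
CMP R2, 7  (cmp 3,7)
After step 6: R2 = 3.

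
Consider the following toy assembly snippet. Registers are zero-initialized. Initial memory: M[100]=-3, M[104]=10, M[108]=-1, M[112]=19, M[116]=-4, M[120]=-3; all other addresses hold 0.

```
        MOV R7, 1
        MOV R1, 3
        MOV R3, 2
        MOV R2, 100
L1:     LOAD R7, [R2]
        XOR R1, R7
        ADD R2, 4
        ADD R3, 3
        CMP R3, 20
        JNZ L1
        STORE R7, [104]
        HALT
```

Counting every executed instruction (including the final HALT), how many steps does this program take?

R7=1
R1=3
R3=2
R2=100
R7=M[100]=-3
R1=3^(-3)=-2
R2=100+4=104
R3=2+3=5
CMP R3, 20  (cmp 5,20)
JNZ L1: taken
R7=M[104]=10
R1=(-2)^10=-12
R2=104+4=108
R3=5+3=8
CMP R3, 20  (cmp 8,20)
JNZ L1: taken
R7=M[108]=-1
R1=(-12)^(-1)=11
R2=108+4=112
R3=8+3=11
CMP R3, 20  (cmp 11,20)
JNZ L1: taken
R7=M[112]=19
R1=11^19=24
R2=112+4=116
R3=11+3=14
CMP R3, 20  (cmp 14,20)
JNZ L1: taken
R7=M[116]=-4
R1=24^(-4)=-28
R2=116+4=120
R3=14+3=17
CMP R3, 20  (cmp 17,20)
JNZ L1: taken
R7=M[120]=-3
R1=(-28)^(-3)=25
R2=120+4=124
R3=17+3=20
CMP R3, 20  (cmp 20,20)
JNZ L1: not taken
STORE R7, [104] → M[104]=-3
halt.
Total executed instructions: 42.

42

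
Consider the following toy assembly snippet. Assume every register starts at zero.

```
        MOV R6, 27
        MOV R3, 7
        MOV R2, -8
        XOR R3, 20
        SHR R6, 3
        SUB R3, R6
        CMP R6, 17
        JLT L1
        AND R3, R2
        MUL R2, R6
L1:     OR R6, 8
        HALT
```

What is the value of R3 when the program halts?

R6=27
R3=7
R2=-8
R3=7^20=19
R6=27>>3=3
R3=19-3=16
CMP R6, 17  (cmp 3,17)
JLT L1: taken
R6=3|8=11
halt.

16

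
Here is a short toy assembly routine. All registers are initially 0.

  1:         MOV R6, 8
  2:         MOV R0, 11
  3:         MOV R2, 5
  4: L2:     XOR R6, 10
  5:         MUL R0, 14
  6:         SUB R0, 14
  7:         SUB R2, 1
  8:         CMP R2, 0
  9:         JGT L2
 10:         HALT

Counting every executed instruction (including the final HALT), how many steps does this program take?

34

MOV R6, 8 → R6=8
MOV R0, 11 → R0=11
MOV R2, 5 → R2=5
XOR R6, 10 → R6=8^10=2
MUL R0, 14 → R0=11*14=154
SUB R0, 14 → R0=154-14=140
SUB R2, 1 → R2=5-1=4
CMP R2, 0  (cmp 4,0)
JGT L2: taken
XOR R6, 10 → R6=2^10=8
MUL R0, 14 → R0=140*14=1960
SUB R0, 14 → R0=1960-14=1946
SUB R2, 1 → R2=4-1=3
CMP R2, 0  (cmp 3,0)
JGT L2: taken
XOR R6, 10 → R6=8^10=2
MUL R0, 14 → R0=1946*14=27244
SUB R0, 14 → R0=27244-14=27230
SUB R2, 1 → R2=3-1=2
CMP R2, 0  (cmp 2,0)
JGT L2: taken
XOR R6, 10 → R6=2^10=8
MUL R0, 14 → R0=27230*14=381220
SUB R0, 14 → R0=381220-14=381206
SUB R2, 1 → R2=2-1=1
CMP R2, 0  (cmp 1,0)
JGT L2: taken
XOR R6, 10 → R6=8^10=2
MUL R0, 14 → R0=381206*14=5336884
SUB R0, 14 → R0=5336884-14=5336870
SUB R2, 1 → R2=1-1=0
CMP R2, 0  (cmp 0,0)
JGT L2: not taken
halt.
Total executed instructions: 34.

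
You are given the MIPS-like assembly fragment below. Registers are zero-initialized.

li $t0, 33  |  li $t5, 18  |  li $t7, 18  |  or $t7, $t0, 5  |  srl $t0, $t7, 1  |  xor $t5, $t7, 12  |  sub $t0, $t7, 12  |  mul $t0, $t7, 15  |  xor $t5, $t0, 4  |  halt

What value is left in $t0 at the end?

after li $t0, 33: $t0=33
after li $t5, 18: $t5=18
after li $t7, 18: $t7=18
after or $t7, $t0, 5: $t7=33|5=37
after srl $t0, $t7, 1: $t0=37>>1=18
after xor $t5, $t7, 12: $t5=37^12=41
after sub $t0, $t7, 12: $t0=37-12=25
after mul $t0, $t7, 15: $t0=37*15=555
after xor $t5, $t0, 4: $t5=555^4=559
halt.

555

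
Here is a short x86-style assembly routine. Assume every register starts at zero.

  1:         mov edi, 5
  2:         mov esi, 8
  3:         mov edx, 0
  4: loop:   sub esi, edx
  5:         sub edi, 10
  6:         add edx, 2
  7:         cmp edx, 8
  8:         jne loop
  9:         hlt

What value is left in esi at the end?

edi=5
esi=8
edx=0
esi=8-0=8
edi=5-10=-5
edx=0+2=2
cmp edx, 8  (cmp 2,8)
jne loop: taken
esi=8-2=6
edi=(-5)-10=-15
edx=2+2=4
cmp edx, 8  (cmp 4,8)
jne loop: taken
esi=6-4=2
edi=(-15)-10=-25
edx=4+2=6
cmp edx, 8  (cmp 6,8)
jne loop: taken
esi=2-6=-4
edi=(-25)-10=-35
edx=6+2=8
cmp edx, 8  (cmp 8,8)
jne loop: not taken
halt.

-4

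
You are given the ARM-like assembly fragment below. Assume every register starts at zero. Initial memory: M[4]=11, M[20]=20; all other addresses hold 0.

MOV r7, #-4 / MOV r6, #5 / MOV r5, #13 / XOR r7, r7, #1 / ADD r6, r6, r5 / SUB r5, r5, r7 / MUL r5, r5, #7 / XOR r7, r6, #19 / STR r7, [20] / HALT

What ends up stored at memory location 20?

MOV r7, #-4 → r7=-4
MOV r6, #5 → r6=5
MOV r5, #13 → r5=13
XOR r7, r7, #1 → r7=(-4)^1=-3
ADD r6, r6, r5 → r6=5+13=18
SUB r5, r5, r7 → r5=13-(-3)=16
MUL r5, r5, #7 → r5=16*7=112
XOR r7, r6, #19 → r7=18^19=1
STR r7, [20] → M[20]=1
halt.

1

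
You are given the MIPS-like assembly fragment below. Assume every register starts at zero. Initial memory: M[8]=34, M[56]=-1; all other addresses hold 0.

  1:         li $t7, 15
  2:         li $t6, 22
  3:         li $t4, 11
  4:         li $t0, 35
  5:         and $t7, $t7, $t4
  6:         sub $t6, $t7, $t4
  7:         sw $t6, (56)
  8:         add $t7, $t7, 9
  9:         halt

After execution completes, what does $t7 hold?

$t7=15
$t6=22
$t4=11
$t0=35
$t7=15&11=11
$t6=11-11=0
sw $t6, (56) → M[56]=0
$t7=11+9=20
halt.

20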